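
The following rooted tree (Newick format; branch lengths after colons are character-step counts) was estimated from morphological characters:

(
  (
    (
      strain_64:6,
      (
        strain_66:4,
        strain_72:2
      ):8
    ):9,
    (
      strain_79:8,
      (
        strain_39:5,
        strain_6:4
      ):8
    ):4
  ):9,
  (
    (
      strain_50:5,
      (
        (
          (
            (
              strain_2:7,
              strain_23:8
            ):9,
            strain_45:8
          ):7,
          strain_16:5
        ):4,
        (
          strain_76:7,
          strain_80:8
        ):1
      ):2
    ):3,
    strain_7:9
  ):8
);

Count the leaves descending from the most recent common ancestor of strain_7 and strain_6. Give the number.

14

The MRCA of strain_7 and strain_6 is the root, so the clade is the entire tree.
That clade contains 14 terminal taxa: strain_16, strain_2, strain_23, strain_39, strain_45, strain_50, strain_6, strain_64, strain_66, strain_7, strain_72, strain_76, strain_79, strain_80.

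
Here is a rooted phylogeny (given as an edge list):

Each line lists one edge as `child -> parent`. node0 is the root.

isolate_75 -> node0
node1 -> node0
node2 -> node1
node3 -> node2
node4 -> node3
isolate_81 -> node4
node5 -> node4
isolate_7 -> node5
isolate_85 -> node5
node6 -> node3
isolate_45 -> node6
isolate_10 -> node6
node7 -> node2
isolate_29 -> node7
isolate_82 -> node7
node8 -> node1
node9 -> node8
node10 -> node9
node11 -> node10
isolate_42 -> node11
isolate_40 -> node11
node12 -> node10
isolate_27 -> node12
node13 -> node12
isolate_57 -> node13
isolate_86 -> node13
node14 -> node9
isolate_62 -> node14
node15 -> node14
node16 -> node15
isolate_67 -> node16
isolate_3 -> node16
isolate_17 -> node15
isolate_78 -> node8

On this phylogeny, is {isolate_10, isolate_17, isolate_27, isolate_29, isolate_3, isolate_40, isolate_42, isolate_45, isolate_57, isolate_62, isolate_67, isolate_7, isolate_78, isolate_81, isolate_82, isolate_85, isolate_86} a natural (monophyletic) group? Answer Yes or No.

The most recent common ancestor of these taxa subtends ((((isolate_81,(isolate_7,isolate_85)),(isolate_45,isolate_10)),(isolate_29,isolate_82)),((((isolate_42,isolate_40),(isolate_27,(isolate_57,isolate_86))),(isolate_62,((isolate_67,isolate_3),isolate_17))),isolate_78)).
That clade has exactly 17 tips — every listed taxon and nothing else — so the group is monophyletic.

Yes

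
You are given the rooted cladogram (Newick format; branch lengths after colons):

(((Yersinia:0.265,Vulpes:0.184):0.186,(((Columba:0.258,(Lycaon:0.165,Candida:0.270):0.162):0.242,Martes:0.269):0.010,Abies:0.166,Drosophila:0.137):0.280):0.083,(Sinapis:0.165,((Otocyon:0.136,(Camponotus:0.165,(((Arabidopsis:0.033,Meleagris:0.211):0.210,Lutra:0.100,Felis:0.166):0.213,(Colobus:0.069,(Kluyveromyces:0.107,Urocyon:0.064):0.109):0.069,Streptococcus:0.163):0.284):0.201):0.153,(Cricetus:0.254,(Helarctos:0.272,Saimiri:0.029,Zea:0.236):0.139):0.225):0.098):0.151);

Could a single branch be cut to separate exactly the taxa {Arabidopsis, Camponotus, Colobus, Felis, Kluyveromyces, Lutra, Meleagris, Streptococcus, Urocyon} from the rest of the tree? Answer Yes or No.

The most recent common ancestor of these taxa subtends (Camponotus,(((Arabidopsis,Meleagris),Lutra,Felis),(Colobus,(Kluyveromyces,Urocyon)),Streptococcus)).
That clade has exactly 9 tips — every listed taxon and nothing else — so the group is monophyletic.

Yes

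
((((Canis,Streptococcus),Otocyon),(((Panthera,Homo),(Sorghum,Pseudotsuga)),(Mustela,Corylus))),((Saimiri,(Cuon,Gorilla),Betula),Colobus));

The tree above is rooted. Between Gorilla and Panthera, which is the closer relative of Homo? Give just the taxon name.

Panthera

The MRCA of Homo and Panthera subtends (Panthera,Homo) (2 taxa).
The MRCA of Homo and Gorilla is the root, subtending the entire tree (14 taxa).
The first is nested inside the second, so Homo shares a more recent common ancestor with Panthera.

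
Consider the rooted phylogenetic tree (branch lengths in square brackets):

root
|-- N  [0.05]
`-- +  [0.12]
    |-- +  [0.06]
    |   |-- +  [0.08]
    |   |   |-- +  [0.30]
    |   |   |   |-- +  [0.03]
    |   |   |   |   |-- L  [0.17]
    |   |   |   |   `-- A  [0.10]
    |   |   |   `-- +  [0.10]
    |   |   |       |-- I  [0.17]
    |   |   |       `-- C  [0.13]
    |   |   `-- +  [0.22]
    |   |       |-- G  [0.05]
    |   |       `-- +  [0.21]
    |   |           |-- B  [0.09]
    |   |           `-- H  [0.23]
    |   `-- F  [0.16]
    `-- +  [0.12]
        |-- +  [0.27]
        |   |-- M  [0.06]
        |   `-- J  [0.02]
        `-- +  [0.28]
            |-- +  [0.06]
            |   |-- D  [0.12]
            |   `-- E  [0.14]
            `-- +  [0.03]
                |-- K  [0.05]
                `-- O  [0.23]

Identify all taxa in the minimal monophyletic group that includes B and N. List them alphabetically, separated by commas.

Tracing B: it sits inside (B,H).
Tracing N: it attaches directly to the root.
The smallest clade enclosing both is the whole tree (their MRCA is the root), so the answer is all 15 tips in alphabetical order.

A, B, C, D, E, F, G, H, I, J, K, L, M, N, O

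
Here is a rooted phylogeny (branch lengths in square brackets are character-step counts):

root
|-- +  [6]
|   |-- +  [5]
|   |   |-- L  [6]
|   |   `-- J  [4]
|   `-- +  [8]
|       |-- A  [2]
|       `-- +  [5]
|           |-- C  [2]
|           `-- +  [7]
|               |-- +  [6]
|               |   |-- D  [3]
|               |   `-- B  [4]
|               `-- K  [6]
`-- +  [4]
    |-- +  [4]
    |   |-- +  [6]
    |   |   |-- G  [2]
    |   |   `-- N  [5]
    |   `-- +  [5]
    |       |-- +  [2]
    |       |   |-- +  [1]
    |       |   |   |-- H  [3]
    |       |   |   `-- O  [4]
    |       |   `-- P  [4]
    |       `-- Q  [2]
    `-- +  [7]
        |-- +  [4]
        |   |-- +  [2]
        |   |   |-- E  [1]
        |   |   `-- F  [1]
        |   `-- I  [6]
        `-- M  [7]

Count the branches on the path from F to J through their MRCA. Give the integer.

8

The MRCA of F and J is the root of the tree.
From F up to that node: 5 branches. From J up to the same node: 3 branches. Total: 5 + 3 = 8.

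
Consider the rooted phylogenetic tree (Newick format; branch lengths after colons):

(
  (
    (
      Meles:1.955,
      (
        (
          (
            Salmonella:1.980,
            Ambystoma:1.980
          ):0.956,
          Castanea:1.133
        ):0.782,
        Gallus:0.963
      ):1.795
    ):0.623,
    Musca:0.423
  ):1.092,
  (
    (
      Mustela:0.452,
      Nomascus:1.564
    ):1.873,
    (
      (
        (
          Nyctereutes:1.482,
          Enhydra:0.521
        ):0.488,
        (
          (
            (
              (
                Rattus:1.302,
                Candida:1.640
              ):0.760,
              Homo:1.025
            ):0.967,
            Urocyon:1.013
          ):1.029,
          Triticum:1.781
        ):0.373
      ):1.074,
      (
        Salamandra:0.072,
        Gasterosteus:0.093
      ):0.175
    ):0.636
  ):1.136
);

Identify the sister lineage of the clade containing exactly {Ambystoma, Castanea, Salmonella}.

Gallus

The clade containing exactly {Ambystoma, Castanea, Salmonella} attaches to the tree at the node subtending (((Salmonella,Ambystoma),Castanea),Gallus).
The other lineage descending from that same node — the sister group — is the single tip Gallus.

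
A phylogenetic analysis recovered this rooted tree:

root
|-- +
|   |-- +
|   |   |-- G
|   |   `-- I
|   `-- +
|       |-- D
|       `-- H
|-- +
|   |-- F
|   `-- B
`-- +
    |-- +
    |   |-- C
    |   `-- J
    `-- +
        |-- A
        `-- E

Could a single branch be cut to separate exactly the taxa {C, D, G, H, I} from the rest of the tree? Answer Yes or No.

The MRCA of the listed taxa is the root, so the smallest clade containing them is the whole tree.
That clade also contains A, B, E, F, J, which are not in the proposed group, so the group is not monophyletic.

No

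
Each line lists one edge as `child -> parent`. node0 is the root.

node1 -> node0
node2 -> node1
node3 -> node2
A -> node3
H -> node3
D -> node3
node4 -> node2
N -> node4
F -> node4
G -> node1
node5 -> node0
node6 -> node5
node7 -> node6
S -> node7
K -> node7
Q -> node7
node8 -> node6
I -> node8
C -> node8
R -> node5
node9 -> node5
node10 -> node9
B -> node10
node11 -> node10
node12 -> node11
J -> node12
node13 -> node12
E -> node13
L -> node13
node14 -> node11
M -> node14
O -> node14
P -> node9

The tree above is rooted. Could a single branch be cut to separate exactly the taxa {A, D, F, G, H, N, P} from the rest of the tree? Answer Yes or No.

No

The MRCA of the listed taxa is the root, so the smallest clade containing them is the whole tree.
That clade also contains B, C, E, I, J, K, L, M, O, Q, R, S, which are not in the proposed group, so the group is not monophyletic.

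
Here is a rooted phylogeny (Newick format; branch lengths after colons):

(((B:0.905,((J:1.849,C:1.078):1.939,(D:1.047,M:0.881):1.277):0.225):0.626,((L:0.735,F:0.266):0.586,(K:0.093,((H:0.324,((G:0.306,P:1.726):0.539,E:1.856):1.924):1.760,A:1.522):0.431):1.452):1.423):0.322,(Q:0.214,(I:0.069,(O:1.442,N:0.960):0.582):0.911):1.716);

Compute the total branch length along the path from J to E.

13.485

The path runs J → … → MRCA → … → E; the MRCA is the node subtending ((B,((J,C),(D,M))),((L,F),(K,((H,((G,P),E)),A)))).
Branch lengths along that path: 1.849 + 1.939 + 0.225 + 0.626 + 1.423 + 1.452 + 0.431 + 1.760 + 1.924 + 1.856 = 13.485.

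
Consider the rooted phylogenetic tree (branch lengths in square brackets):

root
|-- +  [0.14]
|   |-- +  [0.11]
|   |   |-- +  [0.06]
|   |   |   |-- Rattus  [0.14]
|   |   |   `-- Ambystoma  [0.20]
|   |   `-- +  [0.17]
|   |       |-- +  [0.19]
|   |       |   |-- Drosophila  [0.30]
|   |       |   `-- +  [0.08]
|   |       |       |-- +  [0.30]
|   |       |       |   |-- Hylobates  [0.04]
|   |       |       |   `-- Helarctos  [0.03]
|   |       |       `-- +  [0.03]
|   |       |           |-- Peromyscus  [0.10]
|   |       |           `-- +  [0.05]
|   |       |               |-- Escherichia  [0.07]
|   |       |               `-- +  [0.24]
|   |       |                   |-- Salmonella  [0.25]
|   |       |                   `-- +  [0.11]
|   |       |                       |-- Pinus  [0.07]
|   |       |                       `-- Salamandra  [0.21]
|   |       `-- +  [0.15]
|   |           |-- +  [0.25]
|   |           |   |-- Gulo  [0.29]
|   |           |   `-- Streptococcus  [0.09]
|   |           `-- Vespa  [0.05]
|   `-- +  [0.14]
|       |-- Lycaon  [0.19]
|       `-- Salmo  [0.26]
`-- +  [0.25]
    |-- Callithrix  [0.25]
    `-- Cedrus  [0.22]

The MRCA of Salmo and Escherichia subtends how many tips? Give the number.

15

The MRCA of Salmo and Escherichia is the node subtending (((Rattus,Ambystoma),((Drosophila,((Hylobates,Helarctos),(Peromyscus,(Escherichia,(Salmonella,(Pinus,Salamandra)))))),((Gulo,Streptococcus),Vespa))),(Lycaon,Salmo)).
That clade contains 15 terminal taxa: Ambystoma, Drosophila, Escherichia, Gulo, Helarctos, Hylobates, Lycaon, Peromyscus, Pinus, Rattus, Salamandra, Salmo, Salmonella, Streptococcus, Vespa.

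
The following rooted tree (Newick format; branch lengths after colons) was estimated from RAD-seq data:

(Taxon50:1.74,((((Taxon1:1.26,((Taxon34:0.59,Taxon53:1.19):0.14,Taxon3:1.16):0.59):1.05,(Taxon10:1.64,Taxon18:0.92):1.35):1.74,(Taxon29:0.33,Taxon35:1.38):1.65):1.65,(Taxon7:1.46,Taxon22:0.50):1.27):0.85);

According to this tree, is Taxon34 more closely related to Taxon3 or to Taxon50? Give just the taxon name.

Taxon3

The MRCA of Taxon34 and Taxon3 subtends ((Taxon34,Taxon53),Taxon3) (3 taxa).
The MRCA of Taxon34 and Taxon50 is the root, subtending the entire tree (11 taxa).
The first is nested inside the second, so Taxon34 shares a more recent common ancestor with Taxon3.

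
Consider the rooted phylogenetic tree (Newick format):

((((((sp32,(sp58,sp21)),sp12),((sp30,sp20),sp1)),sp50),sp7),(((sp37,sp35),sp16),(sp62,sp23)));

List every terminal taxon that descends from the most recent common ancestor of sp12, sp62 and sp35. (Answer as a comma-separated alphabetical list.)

Tracing sp12: it sits inside ((sp32,(sp58,sp21)),sp12).
Tracing sp62: it sits inside (sp62,sp23).
Tracing sp35: it sits inside (sp37,sp35).
The smallest clade enclosing all 3 is the whole tree (their MRCA is the root), so the answer is all 14 tips in alphabetical order.

sp1, sp12, sp16, sp20, sp21, sp23, sp30, sp32, sp35, sp37, sp50, sp58, sp62, sp7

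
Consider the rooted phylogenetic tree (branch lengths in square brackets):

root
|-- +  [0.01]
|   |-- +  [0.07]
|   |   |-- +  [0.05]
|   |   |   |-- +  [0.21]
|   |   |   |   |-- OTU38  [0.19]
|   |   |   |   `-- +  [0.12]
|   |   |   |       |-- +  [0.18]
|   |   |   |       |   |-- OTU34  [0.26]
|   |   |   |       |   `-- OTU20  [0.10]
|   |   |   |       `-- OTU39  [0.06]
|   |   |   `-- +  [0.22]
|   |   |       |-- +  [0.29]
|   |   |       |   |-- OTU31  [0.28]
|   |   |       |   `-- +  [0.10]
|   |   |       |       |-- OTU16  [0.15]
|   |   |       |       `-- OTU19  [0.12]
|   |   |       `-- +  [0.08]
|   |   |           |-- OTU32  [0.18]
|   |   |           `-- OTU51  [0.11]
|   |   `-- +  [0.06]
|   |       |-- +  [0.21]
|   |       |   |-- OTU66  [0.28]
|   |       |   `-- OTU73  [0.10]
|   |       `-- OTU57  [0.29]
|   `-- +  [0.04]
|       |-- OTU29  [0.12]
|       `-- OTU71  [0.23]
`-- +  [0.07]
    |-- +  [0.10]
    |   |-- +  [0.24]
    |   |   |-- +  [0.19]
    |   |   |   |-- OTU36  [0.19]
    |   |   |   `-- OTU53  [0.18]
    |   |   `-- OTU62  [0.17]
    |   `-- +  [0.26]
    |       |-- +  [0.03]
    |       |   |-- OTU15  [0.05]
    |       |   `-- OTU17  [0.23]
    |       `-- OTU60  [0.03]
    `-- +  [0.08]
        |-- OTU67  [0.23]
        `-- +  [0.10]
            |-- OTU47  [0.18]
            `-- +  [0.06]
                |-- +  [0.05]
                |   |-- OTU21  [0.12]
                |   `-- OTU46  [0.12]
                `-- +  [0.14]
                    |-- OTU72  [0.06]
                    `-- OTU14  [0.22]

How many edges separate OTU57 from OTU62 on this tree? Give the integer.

The MRCA of OTU57 and OTU62 is the root of the tree.
From OTU57 up to that node: 4 branches. From OTU62 up to the same node: 4 branches. Total: 4 + 4 = 8.

8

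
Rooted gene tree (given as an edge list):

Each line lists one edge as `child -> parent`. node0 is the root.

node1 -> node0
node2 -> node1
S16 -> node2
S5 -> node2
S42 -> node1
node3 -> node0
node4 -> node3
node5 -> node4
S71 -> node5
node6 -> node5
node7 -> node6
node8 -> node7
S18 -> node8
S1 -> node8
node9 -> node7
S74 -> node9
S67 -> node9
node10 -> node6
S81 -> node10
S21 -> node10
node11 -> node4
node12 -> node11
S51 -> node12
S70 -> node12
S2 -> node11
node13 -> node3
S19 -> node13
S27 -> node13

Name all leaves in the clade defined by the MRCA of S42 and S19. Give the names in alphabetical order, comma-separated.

Tracing S42: it sits inside ((S16,S5),S42).
Tracing S19: it sits inside (S19,S27).
The smallest clade enclosing both is the whole tree (their MRCA is the root), so the answer is all 15 tips in alphabetical order.

S1, S16, S18, S19, S2, S21, S27, S42, S5, S51, S67, S70, S71, S74, S81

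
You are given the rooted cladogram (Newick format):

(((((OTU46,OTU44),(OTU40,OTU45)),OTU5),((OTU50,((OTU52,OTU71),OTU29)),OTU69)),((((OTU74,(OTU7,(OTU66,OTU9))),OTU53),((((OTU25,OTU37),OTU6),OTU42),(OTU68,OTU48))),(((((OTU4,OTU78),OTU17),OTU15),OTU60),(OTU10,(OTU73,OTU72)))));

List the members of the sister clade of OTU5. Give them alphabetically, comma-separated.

OTU40, OTU44, OTU45, OTU46

OTU5 attaches to the tree at the node subtending (((OTU46,OTU44),(OTU40,OTU45)),OTU5).
The other lineage descending from that same node — the sister group — is ((OTU46,OTU44),(OTU40,OTU45)); its 4 tips in alphabetical order are the answer.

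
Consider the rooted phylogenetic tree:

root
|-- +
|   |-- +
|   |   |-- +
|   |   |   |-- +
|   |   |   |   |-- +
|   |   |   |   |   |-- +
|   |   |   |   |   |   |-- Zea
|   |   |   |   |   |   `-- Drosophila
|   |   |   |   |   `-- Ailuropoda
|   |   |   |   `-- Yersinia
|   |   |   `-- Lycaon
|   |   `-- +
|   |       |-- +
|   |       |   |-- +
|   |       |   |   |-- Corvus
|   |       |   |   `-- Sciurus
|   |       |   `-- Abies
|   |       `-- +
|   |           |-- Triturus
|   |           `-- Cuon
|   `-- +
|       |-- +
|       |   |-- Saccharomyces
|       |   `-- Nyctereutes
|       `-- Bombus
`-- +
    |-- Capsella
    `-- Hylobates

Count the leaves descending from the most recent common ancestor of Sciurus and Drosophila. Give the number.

The MRCA of Sciurus and Drosophila is the node subtending (((((Zea,Drosophila),Ailuropoda),Yersinia),Lycaon),(((Corvus,Sciurus),Abies),(Triturus,Cuon))).
That clade contains 10 terminal taxa: Abies, Ailuropoda, Corvus, Cuon, Drosophila, Lycaon, Sciurus, Triturus, Yersinia, Zea.

10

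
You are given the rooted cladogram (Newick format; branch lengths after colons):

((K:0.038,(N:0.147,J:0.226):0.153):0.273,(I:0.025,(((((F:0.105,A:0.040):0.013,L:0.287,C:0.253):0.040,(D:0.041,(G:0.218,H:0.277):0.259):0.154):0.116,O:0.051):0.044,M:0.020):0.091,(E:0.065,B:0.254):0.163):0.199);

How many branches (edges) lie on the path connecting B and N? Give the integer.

6

The MRCA of B and N is the root of the tree.
From B up to that node: 3 branches. From N up to the same node: 3 branches. Total: 3 + 3 = 6.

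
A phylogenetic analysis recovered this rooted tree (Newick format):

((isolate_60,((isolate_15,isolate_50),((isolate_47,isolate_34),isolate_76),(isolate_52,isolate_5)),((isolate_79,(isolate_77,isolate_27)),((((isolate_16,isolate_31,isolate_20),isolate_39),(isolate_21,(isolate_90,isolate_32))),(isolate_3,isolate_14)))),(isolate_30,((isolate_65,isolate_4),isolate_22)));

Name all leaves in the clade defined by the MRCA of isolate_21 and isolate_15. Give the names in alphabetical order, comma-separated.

Tracing isolate_21: it sits inside (isolate_21,(isolate_90,isolate_32)).
Tracing isolate_15: it sits inside (isolate_15,isolate_50).
The smallest clade enclosing both is (isolate_60,((isolate_15,isolate_50),((isolate_47,isolate_34),isolate_76),(isolate_52,isolate_5)),((isolate_79,(isolate_77,isolate_27)),((((isolate_16,isolate_31,isolate_20),isolate_39),(isolate_21,(isolate_90,isolate_32))),(isolate_3,isolate_14)))); the answer is its 20 terminal taxa in alphabetical order.

isolate_14, isolate_15, isolate_16, isolate_20, isolate_21, isolate_27, isolate_3, isolate_31, isolate_32, isolate_34, isolate_39, isolate_47, isolate_5, isolate_50, isolate_52, isolate_60, isolate_76, isolate_77, isolate_79, isolate_90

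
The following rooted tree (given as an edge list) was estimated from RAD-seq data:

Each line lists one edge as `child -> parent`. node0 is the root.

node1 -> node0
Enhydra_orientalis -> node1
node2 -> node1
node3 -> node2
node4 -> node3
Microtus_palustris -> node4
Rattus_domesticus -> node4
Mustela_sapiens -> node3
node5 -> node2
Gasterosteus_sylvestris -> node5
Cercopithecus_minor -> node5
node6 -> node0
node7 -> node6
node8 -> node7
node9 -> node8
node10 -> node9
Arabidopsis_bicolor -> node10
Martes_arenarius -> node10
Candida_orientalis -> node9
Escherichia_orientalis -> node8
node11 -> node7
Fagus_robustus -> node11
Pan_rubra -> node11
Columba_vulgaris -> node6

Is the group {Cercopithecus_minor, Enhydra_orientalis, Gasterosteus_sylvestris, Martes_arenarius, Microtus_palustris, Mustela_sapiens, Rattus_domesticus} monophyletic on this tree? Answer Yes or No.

No

The MRCA of the listed taxa is the root, so the smallest clade containing them is the whole tree.
That clade also contains Arabidopsis_bicolor, Candida_orientalis, Columba_vulgaris, Escherichia_orientalis, Fagus_robustus, Pan_rubra, which are not in the proposed group, so the group is not monophyletic.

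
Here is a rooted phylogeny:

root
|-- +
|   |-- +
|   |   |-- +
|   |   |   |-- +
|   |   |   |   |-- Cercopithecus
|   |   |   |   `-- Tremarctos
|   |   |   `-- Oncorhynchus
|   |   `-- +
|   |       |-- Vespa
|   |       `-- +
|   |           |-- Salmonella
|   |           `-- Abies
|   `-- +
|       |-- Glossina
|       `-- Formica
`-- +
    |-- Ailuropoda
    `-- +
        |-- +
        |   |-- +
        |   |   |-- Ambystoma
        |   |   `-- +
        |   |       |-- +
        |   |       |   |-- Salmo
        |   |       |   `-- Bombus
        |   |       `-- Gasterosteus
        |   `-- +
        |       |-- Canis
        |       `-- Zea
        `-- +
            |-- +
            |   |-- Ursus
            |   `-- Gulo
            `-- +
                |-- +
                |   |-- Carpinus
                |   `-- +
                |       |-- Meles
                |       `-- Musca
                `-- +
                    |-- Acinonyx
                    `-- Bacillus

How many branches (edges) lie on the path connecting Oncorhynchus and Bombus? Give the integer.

11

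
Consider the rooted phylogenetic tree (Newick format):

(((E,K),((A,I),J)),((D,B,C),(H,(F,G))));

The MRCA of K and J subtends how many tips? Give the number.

The MRCA of K and J is the node subtending ((E,K),((A,I),J)).
That clade contains 5 terminal taxa: A, E, I, J, K.

5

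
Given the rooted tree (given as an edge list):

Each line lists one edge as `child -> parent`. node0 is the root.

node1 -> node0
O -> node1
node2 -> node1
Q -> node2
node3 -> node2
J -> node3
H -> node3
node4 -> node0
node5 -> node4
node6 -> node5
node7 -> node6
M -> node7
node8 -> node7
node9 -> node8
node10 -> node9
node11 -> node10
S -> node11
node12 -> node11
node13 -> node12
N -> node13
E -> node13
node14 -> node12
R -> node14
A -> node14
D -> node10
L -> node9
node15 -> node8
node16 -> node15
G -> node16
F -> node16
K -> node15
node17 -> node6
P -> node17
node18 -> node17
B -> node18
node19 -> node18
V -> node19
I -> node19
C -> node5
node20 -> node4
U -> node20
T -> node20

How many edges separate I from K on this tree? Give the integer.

8

The MRCA of I and K is the node subtending ((M,((((S,((N,E),(R,A))),D),L),((G,F),K))),(P,(B,(V,I)))).
From I up to that node: 4 branches. From K up to the same node: 4 branches. Total: 4 + 4 = 8.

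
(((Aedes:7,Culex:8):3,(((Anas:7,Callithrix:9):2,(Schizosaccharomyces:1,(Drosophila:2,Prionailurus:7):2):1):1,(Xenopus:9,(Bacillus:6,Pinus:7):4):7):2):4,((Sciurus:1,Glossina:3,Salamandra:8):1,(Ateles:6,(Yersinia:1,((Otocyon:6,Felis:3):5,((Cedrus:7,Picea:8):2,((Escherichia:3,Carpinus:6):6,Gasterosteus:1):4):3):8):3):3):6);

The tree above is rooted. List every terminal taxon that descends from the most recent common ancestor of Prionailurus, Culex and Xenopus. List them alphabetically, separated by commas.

Aedes, Anas, Bacillus, Callithrix, Culex, Drosophila, Pinus, Prionailurus, Schizosaccharomyces, Xenopus

Tracing Prionailurus: it sits inside (Drosophila,Prionailurus).
Tracing Culex: it sits inside (Aedes,Culex).
Tracing Xenopus: it sits inside (Xenopus,(Bacillus,Pinus)).
The smallest clade enclosing all 3 is ((Aedes,Culex),(((Anas,Callithrix),(Schizosaccharomyces,(Drosophila,Prionailurus))),(Xenopus,(Bacillus,Pinus)))); the answer is its 10 terminal taxa in alphabetical order.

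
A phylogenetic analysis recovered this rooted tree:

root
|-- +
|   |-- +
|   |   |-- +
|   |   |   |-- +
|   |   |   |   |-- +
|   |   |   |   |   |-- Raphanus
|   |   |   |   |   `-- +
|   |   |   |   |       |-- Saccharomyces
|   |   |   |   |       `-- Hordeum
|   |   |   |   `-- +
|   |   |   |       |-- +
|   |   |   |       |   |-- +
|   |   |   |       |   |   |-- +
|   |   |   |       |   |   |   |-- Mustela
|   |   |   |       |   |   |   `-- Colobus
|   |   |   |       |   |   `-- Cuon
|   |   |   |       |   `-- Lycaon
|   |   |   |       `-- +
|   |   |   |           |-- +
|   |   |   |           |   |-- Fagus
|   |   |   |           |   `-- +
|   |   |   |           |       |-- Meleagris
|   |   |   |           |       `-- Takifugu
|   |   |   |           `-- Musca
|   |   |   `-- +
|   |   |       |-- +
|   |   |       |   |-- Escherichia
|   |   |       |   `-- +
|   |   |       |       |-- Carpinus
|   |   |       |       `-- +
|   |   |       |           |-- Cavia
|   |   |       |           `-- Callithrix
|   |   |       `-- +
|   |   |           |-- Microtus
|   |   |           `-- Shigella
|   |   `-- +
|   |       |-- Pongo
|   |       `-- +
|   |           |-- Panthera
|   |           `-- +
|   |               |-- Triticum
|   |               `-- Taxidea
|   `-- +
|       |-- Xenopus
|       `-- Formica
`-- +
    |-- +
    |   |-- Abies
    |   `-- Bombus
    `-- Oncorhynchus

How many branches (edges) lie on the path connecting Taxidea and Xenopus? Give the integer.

7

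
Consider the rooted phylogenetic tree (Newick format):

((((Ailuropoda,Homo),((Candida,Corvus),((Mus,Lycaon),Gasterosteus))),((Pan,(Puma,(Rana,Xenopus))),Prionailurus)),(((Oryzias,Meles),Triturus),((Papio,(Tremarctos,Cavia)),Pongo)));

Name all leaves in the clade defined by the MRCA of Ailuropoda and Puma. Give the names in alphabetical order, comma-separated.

Tracing Ailuropoda: it sits inside (Ailuropoda,Homo).
Tracing Puma: it sits inside (Puma,(Rana,Xenopus)).
The smallest clade enclosing both is (((Ailuropoda,Homo),((Candida,Corvus),((Mus,Lycaon),Gasterosteus))),((Pan,(Puma,(Rana,Xenopus))),Prionailurus)); the answer is its 12 terminal taxa in alphabetical order.

Ailuropoda, Candida, Corvus, Gasterosteus, Homo, Lycaon, Mus, Pan, Prionailurus, Puma, Rana, Xenopus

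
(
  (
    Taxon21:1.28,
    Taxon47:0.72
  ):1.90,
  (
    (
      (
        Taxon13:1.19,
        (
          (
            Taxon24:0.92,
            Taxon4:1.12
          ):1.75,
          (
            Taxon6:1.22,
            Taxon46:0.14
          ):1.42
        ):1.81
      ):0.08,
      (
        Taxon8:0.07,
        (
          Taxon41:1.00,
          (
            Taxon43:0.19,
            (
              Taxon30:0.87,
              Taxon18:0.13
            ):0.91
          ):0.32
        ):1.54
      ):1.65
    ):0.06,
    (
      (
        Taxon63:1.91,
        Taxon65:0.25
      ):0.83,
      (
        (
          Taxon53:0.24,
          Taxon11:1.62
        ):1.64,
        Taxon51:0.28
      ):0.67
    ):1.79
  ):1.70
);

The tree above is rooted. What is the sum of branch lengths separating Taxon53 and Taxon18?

8.95

The path runs Taxon53 → … → MRCA → … → Taxon18; the MRCA is the node subtending (((Taxon13,((Taxon24,Taxon4),(Taxon6,Taxon46))),(Taxon8,(Taxon41,(Taxon43,(Taxon30,Taxon18))))),((Taxon63,Taxon65),((Taxon53,Taxon11),Taxon51))).
Branch lengths along that path: 0.24 + 1.64 + 0.67 + 1.79 + 0.06 + 1.65 + 1.54 + 0.32 + 0.91 + 0.13 = 8.95.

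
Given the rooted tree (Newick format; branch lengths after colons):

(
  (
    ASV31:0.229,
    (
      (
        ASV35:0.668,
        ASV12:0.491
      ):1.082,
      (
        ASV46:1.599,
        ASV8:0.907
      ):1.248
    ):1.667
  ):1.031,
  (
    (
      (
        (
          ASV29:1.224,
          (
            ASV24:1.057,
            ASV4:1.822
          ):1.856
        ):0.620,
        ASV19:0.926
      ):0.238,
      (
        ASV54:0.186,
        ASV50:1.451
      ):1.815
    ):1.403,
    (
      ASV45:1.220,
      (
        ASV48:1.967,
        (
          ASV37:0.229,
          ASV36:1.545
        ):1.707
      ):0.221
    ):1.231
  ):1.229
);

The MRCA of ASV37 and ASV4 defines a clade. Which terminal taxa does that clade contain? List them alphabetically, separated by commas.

Tracing ASV37: it sits inside (ASV37,ASV36).
Tracing ASV4: it sits inside (ASV24,ASV4).
The smallest clade enclosing both is ((((ASV29,(ASV24,ASV4)),ASV19),(ASV54,ASV50)),(ASV45,(ASV48,(ASV37,ASV36)))); the answer is its 10 terminal taxa in alphabetical order.

ASV19, ASV24, ASV29, ASV36, ASV37, ASV4, ASV45, ASV48, ASV50, ASV54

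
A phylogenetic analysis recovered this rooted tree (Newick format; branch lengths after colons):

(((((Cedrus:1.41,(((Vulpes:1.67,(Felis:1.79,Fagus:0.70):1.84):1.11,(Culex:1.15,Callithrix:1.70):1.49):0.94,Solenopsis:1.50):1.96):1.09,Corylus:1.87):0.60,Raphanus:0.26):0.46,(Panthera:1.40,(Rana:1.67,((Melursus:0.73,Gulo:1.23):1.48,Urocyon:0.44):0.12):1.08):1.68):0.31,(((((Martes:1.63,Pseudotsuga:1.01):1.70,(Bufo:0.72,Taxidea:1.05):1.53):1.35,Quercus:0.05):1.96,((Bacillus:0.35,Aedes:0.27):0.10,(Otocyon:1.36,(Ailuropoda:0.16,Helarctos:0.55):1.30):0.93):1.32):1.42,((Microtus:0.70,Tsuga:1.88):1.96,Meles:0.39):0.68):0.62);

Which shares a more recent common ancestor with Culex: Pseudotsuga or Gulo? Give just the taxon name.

Gulo

The MRCA of Culex and Gulo subtends ((((Cedrus,(((Vulpes,(Felis,Fagus)),(Culex,Callithrix)),Solenopsis)),Corylus),Raphanus),(Panthera,(Rana,((Melursus,Gulo),Urocyon)))) (14 taxa).
The MRCA of Culex and Pseudotsuga is the root, subtending the entire tree (27 taxa).
The first is nested inside the second, so Culex shares a more recent common ancestor with Gulo.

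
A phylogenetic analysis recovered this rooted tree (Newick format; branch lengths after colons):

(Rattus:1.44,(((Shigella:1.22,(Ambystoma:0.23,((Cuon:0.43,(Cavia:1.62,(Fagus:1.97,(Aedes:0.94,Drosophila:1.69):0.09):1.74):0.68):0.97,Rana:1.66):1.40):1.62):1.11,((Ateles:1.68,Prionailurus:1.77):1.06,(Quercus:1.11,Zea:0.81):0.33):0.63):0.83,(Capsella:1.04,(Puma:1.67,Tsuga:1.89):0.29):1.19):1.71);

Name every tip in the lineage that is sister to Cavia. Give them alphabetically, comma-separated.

Cavia attaches to the tree at the node subtending (Cavia,(Fagus,(Aedes,Drosophila))).
The other lineage descending from that same node — the sister group — is (Fagus,(Aedes,Drosophila)); its 3 tips in alphabetical order are the answer.

Aedes, Drosophila, Fagus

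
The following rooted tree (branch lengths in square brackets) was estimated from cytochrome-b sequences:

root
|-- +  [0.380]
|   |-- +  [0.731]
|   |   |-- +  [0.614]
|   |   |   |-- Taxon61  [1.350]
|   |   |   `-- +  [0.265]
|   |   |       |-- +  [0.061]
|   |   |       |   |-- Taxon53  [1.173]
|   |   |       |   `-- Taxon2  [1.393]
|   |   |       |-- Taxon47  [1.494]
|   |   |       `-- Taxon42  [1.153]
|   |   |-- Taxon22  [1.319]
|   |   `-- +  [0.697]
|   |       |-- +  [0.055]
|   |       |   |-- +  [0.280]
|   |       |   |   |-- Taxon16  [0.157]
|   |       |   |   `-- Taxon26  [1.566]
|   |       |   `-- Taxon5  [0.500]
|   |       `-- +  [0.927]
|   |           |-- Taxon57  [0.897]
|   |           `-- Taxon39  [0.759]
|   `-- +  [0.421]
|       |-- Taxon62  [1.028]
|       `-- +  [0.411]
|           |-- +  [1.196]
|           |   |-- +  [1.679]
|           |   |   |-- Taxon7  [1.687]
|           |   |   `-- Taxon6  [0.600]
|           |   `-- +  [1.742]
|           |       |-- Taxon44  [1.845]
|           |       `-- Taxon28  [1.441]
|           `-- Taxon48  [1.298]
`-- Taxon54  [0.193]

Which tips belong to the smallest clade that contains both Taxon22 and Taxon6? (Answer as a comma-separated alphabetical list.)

Tracing Taxon22: it sits inside ((Taxon61,((Taxon53,Taxon2),Taxon47,Taxon42)),Taxon22,(((Taxon16,Taxon26),Taxon5),(Taxon57,Taxon39))).
Tracing Taxon6: it sits inside (Taxon7,Taxon6).
The smallest clade enclosing both is (((Taxon61,((Taxon53,Taxon2),Taxon47,Taxon42)),Taxon22,(((Taxon16,Taxon26),Taxon5),(Taxon57,Taxon39))),(Taxon62,(((Taxon7,Taxon6),(Taxon44,Taxon28)),Taxon48))); the answer is its 17 terminal taxa in alphabetical order.

Taxon16, Taxon2, Taxon22, Taxon26, Taxon28, Taxon39, Taxon42, Taxon44, Taxon47, Taxon48, Taxon5, Taxon53, Taxon57, Taxon6, Taxon61, Taxon62, Taxon7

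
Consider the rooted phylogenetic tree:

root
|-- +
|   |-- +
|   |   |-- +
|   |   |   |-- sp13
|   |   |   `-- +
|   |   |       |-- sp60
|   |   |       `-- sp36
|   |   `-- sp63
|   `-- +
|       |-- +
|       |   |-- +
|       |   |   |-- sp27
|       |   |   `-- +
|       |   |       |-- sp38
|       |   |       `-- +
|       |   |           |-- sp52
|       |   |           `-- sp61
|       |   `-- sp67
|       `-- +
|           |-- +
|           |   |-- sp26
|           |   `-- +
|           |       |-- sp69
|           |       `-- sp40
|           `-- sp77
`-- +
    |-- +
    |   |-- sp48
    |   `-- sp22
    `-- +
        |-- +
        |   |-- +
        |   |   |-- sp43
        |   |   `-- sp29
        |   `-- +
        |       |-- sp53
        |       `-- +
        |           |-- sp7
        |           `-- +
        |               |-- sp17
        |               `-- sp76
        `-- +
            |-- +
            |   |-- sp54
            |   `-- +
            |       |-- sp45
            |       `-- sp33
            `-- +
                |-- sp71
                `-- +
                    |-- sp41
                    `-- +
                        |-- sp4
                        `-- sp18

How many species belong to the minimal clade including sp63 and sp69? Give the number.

The MRCA of sp63 and sp69 is the node subtending (((sp13,(sp60,sp36)),sp63),(((sp27,(sp38,(sp52,sp61))),sp67),((sp26,(sp69,sp40)),sp77))).
That clade contains 13 terminal taxa: sp13, sp26, sp27, sp36, sp38, sp40, sp52, sp60, sp61, sp63, sp67, sp69, sp77.

13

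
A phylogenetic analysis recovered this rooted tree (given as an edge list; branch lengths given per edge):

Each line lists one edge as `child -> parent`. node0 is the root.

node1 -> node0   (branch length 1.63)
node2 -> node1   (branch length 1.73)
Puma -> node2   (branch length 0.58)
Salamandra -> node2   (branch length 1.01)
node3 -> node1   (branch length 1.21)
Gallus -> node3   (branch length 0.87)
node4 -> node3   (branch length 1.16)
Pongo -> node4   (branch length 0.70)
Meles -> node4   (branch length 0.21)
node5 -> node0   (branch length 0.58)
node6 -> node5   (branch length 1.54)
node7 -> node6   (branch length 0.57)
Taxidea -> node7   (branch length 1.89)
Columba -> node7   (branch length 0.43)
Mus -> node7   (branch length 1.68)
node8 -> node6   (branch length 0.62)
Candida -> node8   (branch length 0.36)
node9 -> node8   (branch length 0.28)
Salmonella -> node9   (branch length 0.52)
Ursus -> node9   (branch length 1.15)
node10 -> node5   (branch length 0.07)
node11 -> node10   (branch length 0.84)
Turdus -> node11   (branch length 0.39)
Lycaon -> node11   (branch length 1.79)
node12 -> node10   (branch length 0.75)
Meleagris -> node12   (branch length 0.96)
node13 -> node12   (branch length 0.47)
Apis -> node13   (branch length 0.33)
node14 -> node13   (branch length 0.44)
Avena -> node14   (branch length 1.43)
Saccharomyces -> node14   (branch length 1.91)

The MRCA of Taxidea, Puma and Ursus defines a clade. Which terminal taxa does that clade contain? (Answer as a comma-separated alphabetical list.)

Tracing Taxidea: it sits inside (Taxidea,Columba,Mus).
Tracing Puma: it sits inside (Puma,Salamandra).
Tracing Ursus: it sits inside (Salmonella,Ursus).
The smallest clade enclosing all 3 is the whole tree (their MRCA is the root), so the answer is all 17 tips in alphabetical order.

Apis, Avena, Candida, Columba, Gallus, Lycaon, Meleagris, Meles, Mus, Pongo, Puma, Saccharomyces, Salamandra, Salmonella, Taxidea, Turdus, Ursus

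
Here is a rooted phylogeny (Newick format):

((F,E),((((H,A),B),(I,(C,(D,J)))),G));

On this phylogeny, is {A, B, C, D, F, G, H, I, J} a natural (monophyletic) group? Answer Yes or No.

The MRCA of the listed taxa is the root, so the smallest clade containing them is the whole tree.
That clade also contains E, which is not in the proposed group, so the group is not monophyletic.

No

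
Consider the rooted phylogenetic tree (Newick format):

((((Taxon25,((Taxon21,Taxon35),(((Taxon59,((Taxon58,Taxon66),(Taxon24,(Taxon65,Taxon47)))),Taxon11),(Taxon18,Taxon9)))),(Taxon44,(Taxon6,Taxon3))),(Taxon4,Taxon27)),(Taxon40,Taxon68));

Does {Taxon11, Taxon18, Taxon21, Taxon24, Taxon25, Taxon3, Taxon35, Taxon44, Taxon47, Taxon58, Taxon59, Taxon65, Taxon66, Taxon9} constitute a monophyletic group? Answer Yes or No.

No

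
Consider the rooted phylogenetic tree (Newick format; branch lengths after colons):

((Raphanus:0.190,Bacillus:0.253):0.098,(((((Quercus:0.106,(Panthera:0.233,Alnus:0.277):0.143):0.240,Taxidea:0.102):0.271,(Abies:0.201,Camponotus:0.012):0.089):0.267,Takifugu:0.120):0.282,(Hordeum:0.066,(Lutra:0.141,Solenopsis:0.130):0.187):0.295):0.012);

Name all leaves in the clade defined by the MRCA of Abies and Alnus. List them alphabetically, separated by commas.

Abies, Alnus, Camponotus, Panthera, Quercus, Taxidea

Tracing Abies: it sits inside (Abies,Camponotus).
Tracing Alnus: it sits inside (Panthera,Alnus).
The smallest clade enclosing both is (((Quercus,(Panthera,Alnus)),Taxidea),(Abies,Camponotus)); the answer is its 6 terminal taxa in alphabetical order.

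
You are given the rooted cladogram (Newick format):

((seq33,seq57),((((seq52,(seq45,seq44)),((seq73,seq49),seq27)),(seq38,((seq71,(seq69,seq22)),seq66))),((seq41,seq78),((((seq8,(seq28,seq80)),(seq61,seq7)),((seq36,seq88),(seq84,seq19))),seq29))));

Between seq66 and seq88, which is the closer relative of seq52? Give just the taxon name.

seq66

The MRCA of seq52 and seq66 subtends (((seq52,(seq45,seq44)),((seq73,seq49),seq27)),(seq38,((seq71,(seq69,seq22)),seq66))) (11 taxa).
The MRCA of seq52 and seq88 subtends ((((seq52,(seq45,seq44)),((seq73,seq49),seq27)),(seq38,((seq71,(seq69,seq22)),seq66))),((seq41,seq78),((((seq8,(seq28,seq80)),(seq61,seq7)),((seq36,seq88),(seq84,seq19))),seq29))) (23 taxa).
The first is nested inside the second, so seq52 shares a more recent common ancestor with seq66.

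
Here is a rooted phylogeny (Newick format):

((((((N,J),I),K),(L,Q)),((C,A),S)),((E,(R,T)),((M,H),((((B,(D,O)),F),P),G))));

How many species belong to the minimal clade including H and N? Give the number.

20

The MRCA of H and N is the root, so the clade is the entire tree.
That clade contains 20 terminal taxa: A, B, C, D, E, F, G, H, I, J, K, L, M, N, O, P, Q, R, S, T.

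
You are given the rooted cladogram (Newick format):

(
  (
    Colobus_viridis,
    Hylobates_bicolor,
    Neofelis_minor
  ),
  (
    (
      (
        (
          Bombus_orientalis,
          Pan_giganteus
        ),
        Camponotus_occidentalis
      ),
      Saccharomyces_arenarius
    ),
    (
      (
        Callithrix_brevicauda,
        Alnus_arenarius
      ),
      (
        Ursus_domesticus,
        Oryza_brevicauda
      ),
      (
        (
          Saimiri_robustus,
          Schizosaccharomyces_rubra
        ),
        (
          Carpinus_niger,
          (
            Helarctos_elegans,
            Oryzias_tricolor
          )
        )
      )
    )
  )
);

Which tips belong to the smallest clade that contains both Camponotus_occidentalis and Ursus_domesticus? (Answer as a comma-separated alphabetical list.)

Tracing Camponotus_occidentalis: it sits inside ((Bombus_orientalis,Pan_giganteus),Camponotus_occidentalis).
Tracing Ursus_domesticus: it sits inside (Ursus_domesticus,Oryza_brevicauda).
The smallest clade enclosing both is ((((Bombus_orientalis,Pan_giganteus),Camponotus_occidentalis),Saccharomyces_arenarius),((Callithrix_brevicauda,Alnus_arenarius),(Ursus_domesticus,Oryza_brevicauda),((Saimiri_robustus,Schizosaccharomyces_rubra),(Carpinus_niger,(Helarctos_elegans,Oryzias_tricolor))))); the answer is its 13 terminal taxa in alphabetical order.

Alnus_arenarius, Bombus_orientalis, Callithrix_brevicauda, Camponotus_occidentalis, Carpinus_niger, Helarctos_elegans, Oryza_brevicauda, Oryzias_tricolor, Pan_giganteus, Saccharomyces_arenarius, Saimiri_robustus, Schizosaccharomyces_rubra, Ursus_domesticus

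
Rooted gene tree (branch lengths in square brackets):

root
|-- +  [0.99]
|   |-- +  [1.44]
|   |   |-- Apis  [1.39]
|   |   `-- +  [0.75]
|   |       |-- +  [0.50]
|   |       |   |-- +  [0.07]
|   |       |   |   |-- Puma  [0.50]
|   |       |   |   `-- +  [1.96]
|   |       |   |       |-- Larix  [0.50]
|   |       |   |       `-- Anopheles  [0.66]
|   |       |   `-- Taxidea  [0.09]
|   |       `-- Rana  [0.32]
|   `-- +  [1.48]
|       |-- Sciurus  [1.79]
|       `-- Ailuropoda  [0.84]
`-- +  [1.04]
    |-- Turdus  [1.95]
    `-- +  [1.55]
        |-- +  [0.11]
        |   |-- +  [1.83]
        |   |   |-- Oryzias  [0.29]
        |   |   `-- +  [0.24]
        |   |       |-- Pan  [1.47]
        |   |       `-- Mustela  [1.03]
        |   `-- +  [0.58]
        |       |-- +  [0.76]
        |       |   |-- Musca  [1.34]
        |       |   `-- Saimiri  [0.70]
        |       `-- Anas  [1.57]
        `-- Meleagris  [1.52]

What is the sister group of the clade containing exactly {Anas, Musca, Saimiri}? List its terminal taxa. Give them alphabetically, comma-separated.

Mustela, Oryzias, Pan

The clade containing exactly {Anas, Musca, Saimiri} attaches to the tree at the node subtending ((Oryzias,(Pan,Mustela)),((Musca,Saimiri),Anas)).
The other lineage descending from that same node — the sister group — is (Oryzias,(Pan,Mustela)); its 3 tips in alphabetical order are the answer.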